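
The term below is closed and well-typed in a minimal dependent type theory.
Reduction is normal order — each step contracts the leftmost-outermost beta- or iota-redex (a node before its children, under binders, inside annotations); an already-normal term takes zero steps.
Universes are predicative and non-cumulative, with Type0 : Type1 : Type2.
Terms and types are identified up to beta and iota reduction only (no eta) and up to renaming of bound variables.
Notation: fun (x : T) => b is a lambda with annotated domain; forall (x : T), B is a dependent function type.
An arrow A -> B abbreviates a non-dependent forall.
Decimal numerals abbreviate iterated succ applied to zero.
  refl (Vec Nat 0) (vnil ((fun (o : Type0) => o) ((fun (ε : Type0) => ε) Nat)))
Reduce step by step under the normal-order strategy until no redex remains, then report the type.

normal-order reduction:
  refl (Vec Nat 0) (vnil ((fun (o : Type0) => o) ((fun (ε : Type0) => ε) Nat)))
  ~> refl (Vec Nat 0) (vnil ((fun (o : Type0) => o) Nat))
  ~> refl (Vec Nat 0) (vnil Nat)
the term's type:
  Eq (Vec Nat 0) (vnil Nat) (vnil Nat)


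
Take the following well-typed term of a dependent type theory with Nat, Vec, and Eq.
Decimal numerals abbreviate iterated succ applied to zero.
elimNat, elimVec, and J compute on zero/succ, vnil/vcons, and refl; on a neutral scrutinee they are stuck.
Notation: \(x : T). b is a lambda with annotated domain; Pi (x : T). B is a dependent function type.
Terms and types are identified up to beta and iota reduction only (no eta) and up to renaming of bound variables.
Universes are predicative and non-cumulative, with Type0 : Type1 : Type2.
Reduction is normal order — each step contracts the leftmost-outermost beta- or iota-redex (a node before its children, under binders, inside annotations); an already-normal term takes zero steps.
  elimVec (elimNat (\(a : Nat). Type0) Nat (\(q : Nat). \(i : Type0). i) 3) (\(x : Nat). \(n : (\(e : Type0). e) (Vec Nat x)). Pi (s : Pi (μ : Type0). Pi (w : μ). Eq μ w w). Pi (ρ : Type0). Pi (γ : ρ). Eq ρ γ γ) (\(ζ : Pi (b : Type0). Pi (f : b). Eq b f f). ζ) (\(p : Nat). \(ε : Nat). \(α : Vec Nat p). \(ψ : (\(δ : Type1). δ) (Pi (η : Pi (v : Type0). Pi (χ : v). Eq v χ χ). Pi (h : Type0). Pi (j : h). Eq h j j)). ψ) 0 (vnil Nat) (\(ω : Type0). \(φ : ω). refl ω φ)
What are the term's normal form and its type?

normal form:
  \(a : Type0). \(q : a). refl a q
type:
  Pi (a : Type0). Pi (q : a). Eq a q q
observation: normalization takes exactly 2 steps under the normal-order strategy.


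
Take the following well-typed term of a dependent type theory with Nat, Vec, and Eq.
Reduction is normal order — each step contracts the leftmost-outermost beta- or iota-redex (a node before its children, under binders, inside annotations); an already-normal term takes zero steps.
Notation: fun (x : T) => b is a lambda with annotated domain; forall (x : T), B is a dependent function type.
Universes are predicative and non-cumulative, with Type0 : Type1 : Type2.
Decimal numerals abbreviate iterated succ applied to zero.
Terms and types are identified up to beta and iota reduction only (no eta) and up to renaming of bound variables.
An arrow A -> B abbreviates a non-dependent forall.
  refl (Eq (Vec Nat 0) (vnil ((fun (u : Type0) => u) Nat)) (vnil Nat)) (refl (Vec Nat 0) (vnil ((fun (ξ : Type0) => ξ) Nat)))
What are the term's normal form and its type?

reduced normal form:
  refl (Eq (Vec Nat 0) (vnil Nat) (vnil Nat)) (refl (Vec Nat 0) (vnil Nat))
type:
  Eq (Eq (Vec Nat 0) (vnil Nat) (vnil Nat)) (refl (Vec Nat 0) (vnil Nat)) (refl (Vec Nat 0) (vnil Nat))
observation: 2 normal-order steps normalize the term, beginning with a beta-redex.


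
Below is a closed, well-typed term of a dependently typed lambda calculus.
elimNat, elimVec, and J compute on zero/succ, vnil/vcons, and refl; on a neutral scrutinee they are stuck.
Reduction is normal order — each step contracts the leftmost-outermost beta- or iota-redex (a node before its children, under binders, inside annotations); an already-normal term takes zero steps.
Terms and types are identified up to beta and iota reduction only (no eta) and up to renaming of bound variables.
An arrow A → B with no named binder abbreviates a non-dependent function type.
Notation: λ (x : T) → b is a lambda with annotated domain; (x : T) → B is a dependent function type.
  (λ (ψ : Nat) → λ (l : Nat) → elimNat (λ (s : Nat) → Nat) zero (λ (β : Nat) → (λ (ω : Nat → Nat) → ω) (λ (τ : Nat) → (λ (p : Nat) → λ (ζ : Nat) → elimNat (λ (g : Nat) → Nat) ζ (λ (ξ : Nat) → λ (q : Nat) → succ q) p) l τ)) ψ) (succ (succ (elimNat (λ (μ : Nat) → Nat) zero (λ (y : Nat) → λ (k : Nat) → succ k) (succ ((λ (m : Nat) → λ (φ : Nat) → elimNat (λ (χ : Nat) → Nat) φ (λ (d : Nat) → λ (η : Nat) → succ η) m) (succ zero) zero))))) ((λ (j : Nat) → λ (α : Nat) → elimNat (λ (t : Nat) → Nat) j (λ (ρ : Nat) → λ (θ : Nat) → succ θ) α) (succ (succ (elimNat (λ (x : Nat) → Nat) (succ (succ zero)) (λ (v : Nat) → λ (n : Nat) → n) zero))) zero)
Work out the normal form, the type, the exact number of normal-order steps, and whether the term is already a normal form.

reduced normal form:
  succ (succ (succ (succ (succ (succ (succ (succ (succ (succ (succ (succ (succ (succ (succ (succ zero)))))))))))))))
the term's type:
  Nat
steps to reach normal form (normal order): 88
started in normal form: no
first redex: a beta-redex


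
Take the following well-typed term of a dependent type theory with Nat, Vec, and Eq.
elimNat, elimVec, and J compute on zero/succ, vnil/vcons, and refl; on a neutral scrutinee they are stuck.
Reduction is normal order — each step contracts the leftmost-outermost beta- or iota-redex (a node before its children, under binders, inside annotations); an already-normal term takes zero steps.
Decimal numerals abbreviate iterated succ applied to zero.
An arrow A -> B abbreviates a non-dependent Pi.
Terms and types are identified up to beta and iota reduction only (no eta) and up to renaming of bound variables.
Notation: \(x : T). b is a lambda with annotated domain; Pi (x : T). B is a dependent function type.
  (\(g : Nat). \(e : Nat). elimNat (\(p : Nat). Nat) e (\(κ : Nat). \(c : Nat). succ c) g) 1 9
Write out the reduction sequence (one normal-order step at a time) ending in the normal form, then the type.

reduction (normal order):
  (\(g : Nat). \(e : Nat). elimNat (\(p : Nat). Nat) e (\(κ : Nat). \(c : Nat). succ c) g) 1 9
  ~> (\(g : Nat). elimNat (\(e : Nat). Nat) g (\(p : Nat). \(κ : Nat). succ κ) 1) 9
  ~> elimNat (\(g : Nat). Nat) 9 (\(e : Nat). \(p : Nat). succ p) 1
  ~> (\(g : Nat). \(e : Nat). succ e) 0 (elimNat (\(p : Nat). Nat) 9 (\(κ : Nat). \(c : Nat). succ c) 0)
  ~> (\(g : Nat). succ g) (elimNat (\(e : Nat). Nat) 9 (\(p : Nat). \(κ : Nat). succ κ) 0)
  ~> succ (elimNat (\(g : Nat). Nat) 9 (\(e : Nat). \(p : Nat). succ p) 0)
  ~> 10
the term's type:
  Nat


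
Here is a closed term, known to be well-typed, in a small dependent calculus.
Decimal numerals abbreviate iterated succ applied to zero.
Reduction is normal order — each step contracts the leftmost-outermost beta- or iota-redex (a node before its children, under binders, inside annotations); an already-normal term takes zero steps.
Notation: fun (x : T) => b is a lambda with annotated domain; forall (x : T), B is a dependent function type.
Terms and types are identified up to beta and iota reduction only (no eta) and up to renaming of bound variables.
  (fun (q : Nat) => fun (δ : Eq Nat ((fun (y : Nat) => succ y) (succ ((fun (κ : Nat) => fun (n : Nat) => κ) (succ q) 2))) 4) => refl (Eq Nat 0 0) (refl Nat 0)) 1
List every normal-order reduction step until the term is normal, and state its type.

reduction (normal order):
  (fun (q : Nat) => fun (δ : Eq Nat ((fun (y : Nat) => succ y) (succ ((fun (κ : Nat) => fun (n : Nat) => κ) (succ q) 2))) 4) => refl (Eq Nat 0 0) (refl Nat 0)) 1
  ~> fun (q : Eq Nat ((fun (δ : Nat) => succ δ) (succ ((fun (y : Nat) => fun (κ : Nat) => y) 2 2))) 4) => refl (Eq Nat 0 0) (refl Nat 0)
  ~> fun (q : Eq Nat (succ (succ ((fun (δ : Nat) => fun (y : Nat) => δ) 2 2))) 4) => refl (Eq Nat 0 0) (refl Nat 0)
  ~> fun (q : Eq Nat (succ (succ ((fun (δ : Nat) => 2) 2))) 4) => refl (Eq Nat 0 0) (refl Nat 0)
  ~> fun (q : Eq Nat 4 4) => refl (Eq Nat 0 0) (refl Nat 0)
the term's type:
  forall (q : Eq Nat 4 4), Eq (Eq Nat 0 0) (refl Nat 0) (refl Nat 0)


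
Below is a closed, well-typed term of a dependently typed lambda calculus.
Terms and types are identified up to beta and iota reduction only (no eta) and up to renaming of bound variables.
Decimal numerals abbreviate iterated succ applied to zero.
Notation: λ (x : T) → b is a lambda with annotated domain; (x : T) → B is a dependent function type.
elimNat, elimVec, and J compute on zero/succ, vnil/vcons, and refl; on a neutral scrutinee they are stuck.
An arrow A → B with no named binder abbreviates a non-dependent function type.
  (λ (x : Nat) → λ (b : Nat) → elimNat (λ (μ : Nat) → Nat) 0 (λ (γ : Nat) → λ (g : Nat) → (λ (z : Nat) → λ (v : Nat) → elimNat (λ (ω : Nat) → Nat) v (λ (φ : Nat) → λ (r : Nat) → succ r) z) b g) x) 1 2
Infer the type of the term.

the term's type:
  Nat


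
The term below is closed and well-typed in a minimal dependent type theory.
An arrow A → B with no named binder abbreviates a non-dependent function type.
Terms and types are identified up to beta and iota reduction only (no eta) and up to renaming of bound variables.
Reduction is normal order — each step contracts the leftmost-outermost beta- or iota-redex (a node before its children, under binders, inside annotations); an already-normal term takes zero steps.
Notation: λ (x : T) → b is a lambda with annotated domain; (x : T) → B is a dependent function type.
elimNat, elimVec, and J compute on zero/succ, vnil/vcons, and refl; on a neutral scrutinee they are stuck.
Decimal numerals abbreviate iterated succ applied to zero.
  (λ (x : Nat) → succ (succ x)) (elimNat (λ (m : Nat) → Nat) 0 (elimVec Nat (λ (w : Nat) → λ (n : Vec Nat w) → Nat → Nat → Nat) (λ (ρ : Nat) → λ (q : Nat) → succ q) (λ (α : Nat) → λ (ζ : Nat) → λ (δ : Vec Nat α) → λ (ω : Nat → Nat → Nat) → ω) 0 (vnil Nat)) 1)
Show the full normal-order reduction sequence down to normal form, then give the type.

normal-order reduction sequence:
  (λ (x : Nat) → succ (succ x)) (elimNat (λ (m : Nat) → Nat) 0 (elimVec Nat (λ (w : Nat) → λ (n : Vec Nat w) → Nat → Nat → Nat) (λ (ρ : Nat) → λ (q : Nat) → succ q) (λ (α : Nat) → λ (ζ : Nat) → λ (δ : Vec Nat α) → λ (ω : Nat → Nat → Nat) → ω) 0 (vnil Nat)) 1)
  ~> succ (succ (elimNat (λ (x : Nat) → Nat) 0 (elimVec Nat (λ (m : Nat) → λ (w : Vec Nat m) → Nat → Nat → Nat) (λ (n : Nat) → λ (ρ : Nat) → succ ρ) (λ (q : Nat) → λ (α : Nat) → λ (ζ : Vec Nat q) → λ (δ : Nat → Nat → Nat) → δ) 0 (vnil Nat)) 1))
  ~> succ (succ (elimVec Nat (λ (x : Nat) → λ (m : Vec Nat x) → Nat → Nat → Nat) (λ (w : Nat) → λ (n : Nat) → succ n) (λ (ρ : Nat) → λ (q : Nat) → λ (α : Vec Nat ρ) → λ (ζ : Nat → Nat → Nat) → ζ) 0 (vnil Nat) 0 (elimNat (λ (δ : Nat) → Nat) 0 (elimVec Nat (λ (ω : Nat) → λ (ν : Vec Nat ω) → Nat → Nat → Nat) (λ (o : Nat) → λ (γ : Nat) → succ γ) (λ (c : Nat) → λ (l : Nat) → λ (g : Vec Nat c) → λ (τ : Nat → Nat → Nat) → τ) 0 (vnil Nat)) 0)))
  ~> succ (succ ((λ (x : Nat) → λ (m : Nat) → succ m) 0 (elimNat (λ (w : Nat) → Nat) 0 (elimVec Nat (λ (n : Nat) → λ (ρ : Vec Nat n) → Nat → Nat → Nat) (λ (q : Nat) → λ (α : Nat) → succ α) (λ (ζ : Nat) → λ (δ : Nat) → λ (ω : Vec Nat ζ) → λ (ν : Nat → Nat → Nat) → ν) 0 (vnil Nat)) 0)))
  ~> succ (succ ((λ (x : Nat) → succ x) (elimNat (λ (m : Nat) → Nat) 0 (elimVec Nat (λ (w : Nat) → λ (n : Vec Nat w) → Nat → Nat → Nat) (λ (ρ : Nat) → λ (q : Nat) → succ q) (λ (α : Nat) → λ (ζ : Nat) → λ (δ : Vec Nat α) → λ (ω : Nat → Nat → Nat) → ω) 0 (vnil Nat)) 0)))
  ~> succ (succ (succ (elimNat (λ (x : Nat) → Nat) 0 (elimVec Nat (λ (m : Nat) → λ (w : Vec Nat m) → Nat → Nat → Nat) (λ (n : Nat) → λ (ρ : Nat) → succ ρ) (λ (q : Nat) → λ (α : Nat) → λ (ζ : Vec Nat q) → λ (δ : Nat → Nat → Nat) → δ) 0 (vnil Nat)) 0)))
  ~> 3
type:
  Nat


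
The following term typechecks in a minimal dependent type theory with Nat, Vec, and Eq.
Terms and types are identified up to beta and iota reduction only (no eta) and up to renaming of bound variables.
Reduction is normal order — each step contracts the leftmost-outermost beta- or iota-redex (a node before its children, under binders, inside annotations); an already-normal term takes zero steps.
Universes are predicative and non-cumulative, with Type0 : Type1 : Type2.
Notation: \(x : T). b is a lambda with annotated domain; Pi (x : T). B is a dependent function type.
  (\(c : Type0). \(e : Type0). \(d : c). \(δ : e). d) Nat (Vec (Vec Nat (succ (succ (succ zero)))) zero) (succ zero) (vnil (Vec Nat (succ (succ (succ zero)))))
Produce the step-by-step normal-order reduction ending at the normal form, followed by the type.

normal-order reduction sequence:
  (\(c : Type0). \(e : Type0). \(d : c). \(δ : e). d) Nat (Vec (Vec Nat (succ (succ (succ zero)))) zero) (succ zero) (vnil (Vec Nat (succ (succ (succ zero)))))
  ~> (\(c : Type0). \(e : Nat). \(d : c). e) (Vec (Vec Nat (succ (succ (succ zero)))) zero) (succ zero) (vnil (Vec Nat (succ (succ (succ zero)))))
  ~> (\(c : Nat). \(e : Vec (Vec Nat (succ (succ (succ zero)))) zero). c) (succ zero) (vnil (Vec Nat (succ (succ (succ zero)))))
  ~> (\(c : Vec (Vec Nat (succ (succ (succ zero)))) zero). succ zero) (vnil (Vec Nat (succ (succ (succ zero)))))
  ~> succ zero
the term's type:
  Nat


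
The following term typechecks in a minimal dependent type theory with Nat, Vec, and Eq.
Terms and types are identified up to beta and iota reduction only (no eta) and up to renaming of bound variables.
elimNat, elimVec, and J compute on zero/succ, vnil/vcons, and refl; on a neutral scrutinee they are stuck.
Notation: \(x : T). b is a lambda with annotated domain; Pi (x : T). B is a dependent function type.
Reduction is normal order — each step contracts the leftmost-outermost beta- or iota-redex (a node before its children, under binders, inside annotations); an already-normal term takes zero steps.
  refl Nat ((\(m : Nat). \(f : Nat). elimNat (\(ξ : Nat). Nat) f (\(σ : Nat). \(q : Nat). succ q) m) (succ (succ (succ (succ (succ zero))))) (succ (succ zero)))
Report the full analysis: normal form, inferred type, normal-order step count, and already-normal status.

resulting normal form:
  refl Nat (succ (succ (succ (succ (succ (succ (succ zero)))))))
type:
  Eq Nat (succ (succ (succ (succ (succ (succ (succ zero))))))) (succ (succ (succ (succ (succ (succ (succ zero)))))))
steps to reach normal form (normal order): 18
term was already normal: no
first redex: a beta-redex


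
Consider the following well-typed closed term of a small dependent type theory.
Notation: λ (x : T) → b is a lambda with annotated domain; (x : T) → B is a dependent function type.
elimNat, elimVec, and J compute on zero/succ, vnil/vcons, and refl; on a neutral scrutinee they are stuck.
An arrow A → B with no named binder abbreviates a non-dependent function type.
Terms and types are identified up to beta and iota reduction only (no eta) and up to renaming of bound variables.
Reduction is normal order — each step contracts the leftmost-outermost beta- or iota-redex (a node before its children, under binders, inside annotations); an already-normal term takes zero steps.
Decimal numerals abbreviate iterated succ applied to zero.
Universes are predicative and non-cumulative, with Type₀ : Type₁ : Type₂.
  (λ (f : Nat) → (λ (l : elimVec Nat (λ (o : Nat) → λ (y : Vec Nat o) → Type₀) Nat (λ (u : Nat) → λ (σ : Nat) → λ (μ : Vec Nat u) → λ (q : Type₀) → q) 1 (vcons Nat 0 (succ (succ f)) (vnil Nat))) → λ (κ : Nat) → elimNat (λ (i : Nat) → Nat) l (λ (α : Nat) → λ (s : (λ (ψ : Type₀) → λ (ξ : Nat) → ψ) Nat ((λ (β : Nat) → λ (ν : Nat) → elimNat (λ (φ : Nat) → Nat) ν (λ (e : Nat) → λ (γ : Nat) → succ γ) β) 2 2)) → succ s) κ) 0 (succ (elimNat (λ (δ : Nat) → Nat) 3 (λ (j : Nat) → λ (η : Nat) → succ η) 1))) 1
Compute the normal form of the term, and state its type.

resulting normal form:
  5
type:
  Nat


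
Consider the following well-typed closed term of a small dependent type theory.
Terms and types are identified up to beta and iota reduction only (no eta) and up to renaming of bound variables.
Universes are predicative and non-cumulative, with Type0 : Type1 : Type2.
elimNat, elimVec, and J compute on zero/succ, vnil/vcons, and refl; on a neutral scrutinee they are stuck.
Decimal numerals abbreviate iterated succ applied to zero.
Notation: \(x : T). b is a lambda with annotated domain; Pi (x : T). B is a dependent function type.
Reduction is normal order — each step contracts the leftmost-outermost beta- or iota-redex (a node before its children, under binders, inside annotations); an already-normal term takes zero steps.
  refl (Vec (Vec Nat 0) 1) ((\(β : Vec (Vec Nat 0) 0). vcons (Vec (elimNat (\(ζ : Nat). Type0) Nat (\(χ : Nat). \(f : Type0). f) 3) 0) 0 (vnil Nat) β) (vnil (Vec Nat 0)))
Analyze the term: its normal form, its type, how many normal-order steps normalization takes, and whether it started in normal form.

resulting normal form:
  refl (Vec (Vec Nat 0) 1) (vcons (Vec Nat 0) 0 (vnil Nat) (vnil (Vec Nat 0)))
inferred type:
  Eq (Vec (Vec Nat 0) 1) (vcons (Vec Nat 0) 0 (vnil Nat) (vnil (Vec Nat 0))) (vcons (Vec Nat 0) 0 (vnil Nat) (vnil (Vec Nat 0)))
normal-order step count: 11
already normal: no
first contracted redex: a beta-redex


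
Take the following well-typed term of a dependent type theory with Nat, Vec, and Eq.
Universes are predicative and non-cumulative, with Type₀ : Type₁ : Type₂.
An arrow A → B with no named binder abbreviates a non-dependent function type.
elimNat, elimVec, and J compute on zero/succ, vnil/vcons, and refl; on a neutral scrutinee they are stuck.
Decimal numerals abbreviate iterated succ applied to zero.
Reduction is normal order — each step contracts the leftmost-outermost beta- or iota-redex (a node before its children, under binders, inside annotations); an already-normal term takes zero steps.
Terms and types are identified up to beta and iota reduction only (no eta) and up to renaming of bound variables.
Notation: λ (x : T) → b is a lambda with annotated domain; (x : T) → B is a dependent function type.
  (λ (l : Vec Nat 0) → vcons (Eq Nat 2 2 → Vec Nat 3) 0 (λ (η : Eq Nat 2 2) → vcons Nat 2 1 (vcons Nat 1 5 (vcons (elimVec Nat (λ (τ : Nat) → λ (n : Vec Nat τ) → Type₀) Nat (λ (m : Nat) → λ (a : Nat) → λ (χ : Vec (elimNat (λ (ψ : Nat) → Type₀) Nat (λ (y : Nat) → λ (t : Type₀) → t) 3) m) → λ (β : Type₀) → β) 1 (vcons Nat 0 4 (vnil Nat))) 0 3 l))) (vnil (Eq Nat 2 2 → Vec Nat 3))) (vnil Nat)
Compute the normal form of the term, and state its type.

resulting normal form:
  vcons (Eq Nat 2 2 → Vec Nat 3) 0 (λ (l : Eq Nat 2 2) → vcons Nat 2 1 (vcons Nat 1 5 (vcons Nat 0 3 (vnil Nat)))) (vnil (Eq Nat 2 2 → Vec Nat 3))
type:
  Vec (Eq Nat 2 2 → Vec Nat 3) 1
observation: contracting a beta-redex first, the term normalizes in 7 steps.


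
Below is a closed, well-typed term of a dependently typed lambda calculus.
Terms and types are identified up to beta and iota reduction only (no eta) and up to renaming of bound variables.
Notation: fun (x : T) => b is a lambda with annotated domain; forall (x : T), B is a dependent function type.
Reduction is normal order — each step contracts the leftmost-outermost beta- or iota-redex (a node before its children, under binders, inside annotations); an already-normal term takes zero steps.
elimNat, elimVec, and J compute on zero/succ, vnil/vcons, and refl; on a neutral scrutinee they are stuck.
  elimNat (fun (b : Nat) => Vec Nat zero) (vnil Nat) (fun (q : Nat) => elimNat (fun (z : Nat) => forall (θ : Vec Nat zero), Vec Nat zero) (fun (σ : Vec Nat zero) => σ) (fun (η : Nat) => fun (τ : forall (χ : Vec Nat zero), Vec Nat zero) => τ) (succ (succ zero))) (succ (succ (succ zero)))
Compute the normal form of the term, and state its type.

normal form:
  vnil Nat
the term's type:
  Vec Nat zero


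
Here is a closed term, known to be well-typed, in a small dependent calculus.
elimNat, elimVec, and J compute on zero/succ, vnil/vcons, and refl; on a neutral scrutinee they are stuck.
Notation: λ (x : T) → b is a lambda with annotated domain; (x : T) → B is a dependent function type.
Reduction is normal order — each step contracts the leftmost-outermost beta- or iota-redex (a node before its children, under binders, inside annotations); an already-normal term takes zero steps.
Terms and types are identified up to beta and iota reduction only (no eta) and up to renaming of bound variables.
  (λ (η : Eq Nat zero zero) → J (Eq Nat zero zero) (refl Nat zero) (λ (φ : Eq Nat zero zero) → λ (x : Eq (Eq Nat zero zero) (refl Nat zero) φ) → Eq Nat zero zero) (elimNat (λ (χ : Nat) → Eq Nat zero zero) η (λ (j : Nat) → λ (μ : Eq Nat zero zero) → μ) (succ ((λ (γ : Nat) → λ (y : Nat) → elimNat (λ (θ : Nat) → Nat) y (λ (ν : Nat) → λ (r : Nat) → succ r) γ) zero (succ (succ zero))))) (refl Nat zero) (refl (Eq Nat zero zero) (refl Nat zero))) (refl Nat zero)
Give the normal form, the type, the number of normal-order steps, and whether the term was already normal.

normal form:
  refl Nat zero
type:
  Eq Nat zero zero
steps to reach normal form (normal order): 15
term was already normal: no
first contracted redex: a beta-redex


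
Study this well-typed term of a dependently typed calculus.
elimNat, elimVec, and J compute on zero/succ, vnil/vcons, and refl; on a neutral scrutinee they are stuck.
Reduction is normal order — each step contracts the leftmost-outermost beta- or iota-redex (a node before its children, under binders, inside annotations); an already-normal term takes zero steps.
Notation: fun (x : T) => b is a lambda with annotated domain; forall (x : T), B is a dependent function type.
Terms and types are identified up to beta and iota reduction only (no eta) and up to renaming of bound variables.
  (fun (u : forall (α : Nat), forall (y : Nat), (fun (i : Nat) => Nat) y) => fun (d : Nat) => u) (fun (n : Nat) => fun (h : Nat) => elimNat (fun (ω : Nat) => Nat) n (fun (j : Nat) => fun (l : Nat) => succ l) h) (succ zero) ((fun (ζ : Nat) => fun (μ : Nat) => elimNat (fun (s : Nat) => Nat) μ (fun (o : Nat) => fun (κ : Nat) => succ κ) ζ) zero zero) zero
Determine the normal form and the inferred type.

reduced normal form:
  zero
inferred type:
  Nat


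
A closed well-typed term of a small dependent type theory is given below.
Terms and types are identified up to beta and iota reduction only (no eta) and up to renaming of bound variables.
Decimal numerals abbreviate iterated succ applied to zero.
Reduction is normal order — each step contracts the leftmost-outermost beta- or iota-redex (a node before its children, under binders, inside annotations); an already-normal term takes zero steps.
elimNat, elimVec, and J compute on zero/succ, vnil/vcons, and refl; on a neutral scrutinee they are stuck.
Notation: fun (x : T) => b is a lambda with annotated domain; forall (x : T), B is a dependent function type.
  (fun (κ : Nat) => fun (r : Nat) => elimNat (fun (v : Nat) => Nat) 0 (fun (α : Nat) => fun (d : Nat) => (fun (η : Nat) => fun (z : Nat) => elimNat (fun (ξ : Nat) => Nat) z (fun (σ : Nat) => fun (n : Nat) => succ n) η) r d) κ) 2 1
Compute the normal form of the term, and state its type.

normal form:
  2
type:
  Nat


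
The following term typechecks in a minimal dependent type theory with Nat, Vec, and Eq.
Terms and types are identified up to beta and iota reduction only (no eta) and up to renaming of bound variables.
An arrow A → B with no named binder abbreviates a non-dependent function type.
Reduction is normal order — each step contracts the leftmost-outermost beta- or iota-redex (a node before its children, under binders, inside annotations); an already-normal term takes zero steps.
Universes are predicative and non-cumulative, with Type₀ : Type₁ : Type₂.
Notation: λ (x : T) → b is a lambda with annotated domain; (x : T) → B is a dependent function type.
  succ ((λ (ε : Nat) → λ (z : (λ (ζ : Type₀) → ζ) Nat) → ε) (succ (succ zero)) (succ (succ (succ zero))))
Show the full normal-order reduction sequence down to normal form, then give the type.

reduction (normal order):
  succ ((λ (ε : Nat) → λ (z : (λ (ζ : Type₀) → ζ) Nat) → ε) (succ (succ zero)) (succ (succ (succ zero))))
  ~> succ ((λ (ε : (λ (z : Type₀) → z) Nat) → succ (succ zero)) (succ (succ (succ zero))))
  ~> succ (succ (succ zero))
the term's type:
  Nat


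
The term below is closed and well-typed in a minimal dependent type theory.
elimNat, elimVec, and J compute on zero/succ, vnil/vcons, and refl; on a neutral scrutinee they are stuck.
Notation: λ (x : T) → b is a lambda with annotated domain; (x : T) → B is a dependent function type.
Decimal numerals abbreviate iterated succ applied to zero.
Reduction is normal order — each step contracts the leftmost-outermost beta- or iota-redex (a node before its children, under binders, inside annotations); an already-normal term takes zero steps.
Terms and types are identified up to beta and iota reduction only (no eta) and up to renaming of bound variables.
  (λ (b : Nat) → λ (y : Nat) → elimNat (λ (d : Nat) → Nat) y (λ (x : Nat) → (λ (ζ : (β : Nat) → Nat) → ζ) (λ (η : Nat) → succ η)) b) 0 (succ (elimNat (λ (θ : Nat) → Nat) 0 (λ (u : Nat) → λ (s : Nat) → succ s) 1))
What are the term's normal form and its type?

normal form:
  2
inferred type:
  Nat


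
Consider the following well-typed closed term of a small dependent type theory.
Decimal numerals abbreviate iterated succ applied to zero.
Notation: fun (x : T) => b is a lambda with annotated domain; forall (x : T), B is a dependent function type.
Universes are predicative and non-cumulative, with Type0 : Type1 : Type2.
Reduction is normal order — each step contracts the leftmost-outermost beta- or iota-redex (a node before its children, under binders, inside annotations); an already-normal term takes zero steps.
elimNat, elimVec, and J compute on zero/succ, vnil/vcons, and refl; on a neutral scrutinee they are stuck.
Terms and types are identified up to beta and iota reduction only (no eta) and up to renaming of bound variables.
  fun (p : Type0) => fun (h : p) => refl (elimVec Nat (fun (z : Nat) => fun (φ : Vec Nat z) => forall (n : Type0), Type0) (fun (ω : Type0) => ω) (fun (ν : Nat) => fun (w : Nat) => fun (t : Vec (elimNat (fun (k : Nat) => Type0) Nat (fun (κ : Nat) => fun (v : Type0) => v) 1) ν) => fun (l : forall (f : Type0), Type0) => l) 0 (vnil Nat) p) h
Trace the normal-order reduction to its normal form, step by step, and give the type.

reduction (normal order):
  fun (p : Type0) => fun (h : p) => refl (elimVec Nat (fun (z : Nat) => fun (φ : Vec Nat z) => forall (n : Type0), Type0) (fun (ω : Type0) => ω) (fun (ν : Nat) => fun (w : Nat) => fun (t : Vec (elimNat (fun (k : Nat) => Type0) Nat (fun (κ : Nat) => fun (v : Type0) => v) 1) ν) => fun (l : forall (f : Type0), Type0) => l) 0 (vnil Nat) p) h
  ~> fun (p : Type0) => fun (h : p) => refl ((fun (z : Type0) => z) p) h
  ~> fun (p : Type0) => fun (h : p) => refl p h
type:
  forall (p : Type0), forall (h : p), Eq p h h


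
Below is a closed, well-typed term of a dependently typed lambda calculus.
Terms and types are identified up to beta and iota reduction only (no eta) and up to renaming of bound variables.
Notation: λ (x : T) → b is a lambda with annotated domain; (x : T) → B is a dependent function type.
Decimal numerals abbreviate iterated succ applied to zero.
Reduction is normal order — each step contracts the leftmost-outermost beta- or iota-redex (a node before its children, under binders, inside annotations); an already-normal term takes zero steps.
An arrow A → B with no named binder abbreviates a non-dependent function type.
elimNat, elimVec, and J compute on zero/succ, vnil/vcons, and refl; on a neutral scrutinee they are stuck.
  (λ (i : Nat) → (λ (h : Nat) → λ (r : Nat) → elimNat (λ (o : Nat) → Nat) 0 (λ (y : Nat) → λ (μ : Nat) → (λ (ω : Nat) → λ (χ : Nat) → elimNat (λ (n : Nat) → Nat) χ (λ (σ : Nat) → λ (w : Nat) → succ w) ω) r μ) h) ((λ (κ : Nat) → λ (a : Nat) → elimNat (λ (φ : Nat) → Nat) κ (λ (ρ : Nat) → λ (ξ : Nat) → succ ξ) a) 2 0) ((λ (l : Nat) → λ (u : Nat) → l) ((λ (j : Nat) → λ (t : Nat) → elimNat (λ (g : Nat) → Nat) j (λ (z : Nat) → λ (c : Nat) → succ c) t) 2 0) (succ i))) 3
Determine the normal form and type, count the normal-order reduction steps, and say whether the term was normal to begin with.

normal form:
  4
type:
  Nat
reduction steps (normal order): 27
already normal: no
first contracted redex: a beta-redex


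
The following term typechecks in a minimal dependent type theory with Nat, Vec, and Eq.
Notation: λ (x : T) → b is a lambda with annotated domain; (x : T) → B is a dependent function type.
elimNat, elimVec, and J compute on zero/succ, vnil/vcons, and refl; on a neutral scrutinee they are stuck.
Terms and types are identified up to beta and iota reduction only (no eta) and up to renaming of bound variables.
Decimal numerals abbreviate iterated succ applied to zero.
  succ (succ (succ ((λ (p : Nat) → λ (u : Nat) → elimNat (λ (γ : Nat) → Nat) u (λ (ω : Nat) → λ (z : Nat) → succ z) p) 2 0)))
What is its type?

inferred type:
  Nat


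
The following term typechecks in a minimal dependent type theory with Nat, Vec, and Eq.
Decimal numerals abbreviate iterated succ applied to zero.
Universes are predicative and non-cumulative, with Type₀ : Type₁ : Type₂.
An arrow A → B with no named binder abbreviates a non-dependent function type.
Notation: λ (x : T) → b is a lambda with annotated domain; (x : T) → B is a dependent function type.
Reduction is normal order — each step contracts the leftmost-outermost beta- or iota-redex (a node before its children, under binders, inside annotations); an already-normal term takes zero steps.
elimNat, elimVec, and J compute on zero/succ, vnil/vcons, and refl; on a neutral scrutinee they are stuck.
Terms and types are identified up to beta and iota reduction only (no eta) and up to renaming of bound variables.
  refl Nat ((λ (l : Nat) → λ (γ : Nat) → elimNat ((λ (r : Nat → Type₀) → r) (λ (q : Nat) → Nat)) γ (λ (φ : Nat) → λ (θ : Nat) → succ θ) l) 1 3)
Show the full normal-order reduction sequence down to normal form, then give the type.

normal-order reduction sequence:
  refl Nat ((λ (l : Nat) → λ (γ : Nat) → elimNat ((λ (r : Nat → Type₀) → r) (λ (q : Nat) → Nat)) γ (λ (φ : Nat) → λ (θ : Nat) → succ θ) l) 1 3)
  ~> refl Nat ((λ (l : Nat) → elimNat ((λ (γ : Nat → Type₀) → γ) (λ (r : Nat) → Nat)) l (λ (q : Nat) → λ (φ : Nat) → succ φ) 1) 3)
  ~> refl Nat (elimNat ((λ (l : Nat → Type₀) → l) (λ (γ : Nat) → Nat)) 3 (λ (r : Nat) → λ (q : Nat) → succ q) 1)
  ~> refl Nat ((λ (l : Nat) → λ (γ : Nat) → succ γ) 0 (elimNat ((λ (r : Nat → Type₀) → r) (λ (q : Nat) → Nat)) 3 (λ (φ : Nat) → λ (θ : Nat) → succ θ) 0))
  ~> refl Nat ((λ (l : Nat) → succ l) (elimNat ((λ (γ : Nat → Type₀) → γ) (λ (r : Nat) → Nat)) 3 (λ (q : Nat) → λ (φ : Nat) → succ φ) 0))
  ~> refl Nat (succ (elimNat ((λ (l : Nat → Type₀) → l) (λ (γ : Nat) → Nat)) 3 (λ (r : Nat) → λ (q : Nat) → succ q) 0))
  ~> refl Nat 4
the term's type:
  Eq Nat 4 4


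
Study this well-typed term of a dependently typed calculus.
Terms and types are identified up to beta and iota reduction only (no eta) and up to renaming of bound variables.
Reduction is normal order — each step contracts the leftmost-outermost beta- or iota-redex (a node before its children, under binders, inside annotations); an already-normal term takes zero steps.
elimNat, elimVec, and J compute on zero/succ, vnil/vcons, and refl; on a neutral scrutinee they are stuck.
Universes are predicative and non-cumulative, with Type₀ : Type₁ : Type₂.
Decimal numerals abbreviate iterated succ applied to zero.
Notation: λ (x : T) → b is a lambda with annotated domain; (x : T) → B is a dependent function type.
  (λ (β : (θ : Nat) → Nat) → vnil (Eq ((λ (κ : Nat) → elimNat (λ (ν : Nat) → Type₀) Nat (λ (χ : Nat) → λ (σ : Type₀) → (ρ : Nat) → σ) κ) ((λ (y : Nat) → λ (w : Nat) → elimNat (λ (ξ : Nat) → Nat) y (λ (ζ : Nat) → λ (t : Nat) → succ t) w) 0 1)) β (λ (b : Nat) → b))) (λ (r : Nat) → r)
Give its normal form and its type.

normal form:
  vnil (Eq ((β : Nat) → Nat) (λ (θ : Nat) → θ) (λ (κ : Nat) → κ))
the term's type:
  Vec (Eq ((β : Nat) → Nat) (λ (θ : Nat) → θ) (λ (κ : Nat) → κ)) 0


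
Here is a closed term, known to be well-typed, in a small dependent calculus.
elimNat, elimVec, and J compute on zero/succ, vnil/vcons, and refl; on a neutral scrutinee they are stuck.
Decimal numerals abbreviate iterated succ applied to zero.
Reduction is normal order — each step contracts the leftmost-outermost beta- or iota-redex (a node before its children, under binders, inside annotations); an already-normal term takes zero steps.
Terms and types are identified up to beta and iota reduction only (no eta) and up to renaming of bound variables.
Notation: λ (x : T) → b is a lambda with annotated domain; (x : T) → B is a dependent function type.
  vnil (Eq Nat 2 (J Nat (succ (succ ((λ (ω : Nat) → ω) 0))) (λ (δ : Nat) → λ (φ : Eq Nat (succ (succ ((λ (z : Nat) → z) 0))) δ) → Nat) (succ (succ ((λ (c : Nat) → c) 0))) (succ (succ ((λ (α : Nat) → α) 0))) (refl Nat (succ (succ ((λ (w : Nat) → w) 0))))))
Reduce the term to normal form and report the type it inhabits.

reduced normal form:
  vnil (Eq Nat 2 2)
inferred type:
  Vec (Eq Nat 2 2) 0


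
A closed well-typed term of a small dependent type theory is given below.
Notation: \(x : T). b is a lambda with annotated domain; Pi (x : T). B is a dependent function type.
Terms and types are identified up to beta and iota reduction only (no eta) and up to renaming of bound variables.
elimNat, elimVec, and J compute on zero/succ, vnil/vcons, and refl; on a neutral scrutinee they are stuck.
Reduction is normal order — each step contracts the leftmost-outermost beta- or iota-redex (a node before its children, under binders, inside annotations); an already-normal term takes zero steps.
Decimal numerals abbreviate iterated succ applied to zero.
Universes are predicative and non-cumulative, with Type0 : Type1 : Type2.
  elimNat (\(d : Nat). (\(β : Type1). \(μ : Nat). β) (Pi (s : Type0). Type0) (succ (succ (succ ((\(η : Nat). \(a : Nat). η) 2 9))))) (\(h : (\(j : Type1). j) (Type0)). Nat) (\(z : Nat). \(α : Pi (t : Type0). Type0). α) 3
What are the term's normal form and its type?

normal form:
  \(d : Type0). Nat
type:
  Pi (d : Type0). Type0


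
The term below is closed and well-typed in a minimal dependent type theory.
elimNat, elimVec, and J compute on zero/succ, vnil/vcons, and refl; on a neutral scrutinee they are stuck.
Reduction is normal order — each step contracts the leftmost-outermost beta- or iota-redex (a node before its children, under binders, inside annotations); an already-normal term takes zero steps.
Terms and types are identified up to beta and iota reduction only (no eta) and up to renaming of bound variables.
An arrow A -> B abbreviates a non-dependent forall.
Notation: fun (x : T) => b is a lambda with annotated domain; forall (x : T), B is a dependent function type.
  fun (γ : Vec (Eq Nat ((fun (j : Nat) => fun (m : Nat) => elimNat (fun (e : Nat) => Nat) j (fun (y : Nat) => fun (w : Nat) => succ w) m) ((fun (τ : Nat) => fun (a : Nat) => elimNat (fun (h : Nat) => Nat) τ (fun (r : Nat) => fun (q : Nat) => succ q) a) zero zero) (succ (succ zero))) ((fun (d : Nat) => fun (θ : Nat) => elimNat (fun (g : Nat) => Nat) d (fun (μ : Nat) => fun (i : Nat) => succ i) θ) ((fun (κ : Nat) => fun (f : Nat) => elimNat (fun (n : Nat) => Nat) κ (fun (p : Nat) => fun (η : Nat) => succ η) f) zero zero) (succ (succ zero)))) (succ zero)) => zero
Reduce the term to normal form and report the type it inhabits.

normal form:
  fun (γ : Vec (Eq Nat (succ (succ zero)) (succ (succ zero))) (succ zero)) => zero
inferred type:
  Vec (Eq Nat (succ (succ zero)) (succ (succ zero))) (succ zero) -> Nat


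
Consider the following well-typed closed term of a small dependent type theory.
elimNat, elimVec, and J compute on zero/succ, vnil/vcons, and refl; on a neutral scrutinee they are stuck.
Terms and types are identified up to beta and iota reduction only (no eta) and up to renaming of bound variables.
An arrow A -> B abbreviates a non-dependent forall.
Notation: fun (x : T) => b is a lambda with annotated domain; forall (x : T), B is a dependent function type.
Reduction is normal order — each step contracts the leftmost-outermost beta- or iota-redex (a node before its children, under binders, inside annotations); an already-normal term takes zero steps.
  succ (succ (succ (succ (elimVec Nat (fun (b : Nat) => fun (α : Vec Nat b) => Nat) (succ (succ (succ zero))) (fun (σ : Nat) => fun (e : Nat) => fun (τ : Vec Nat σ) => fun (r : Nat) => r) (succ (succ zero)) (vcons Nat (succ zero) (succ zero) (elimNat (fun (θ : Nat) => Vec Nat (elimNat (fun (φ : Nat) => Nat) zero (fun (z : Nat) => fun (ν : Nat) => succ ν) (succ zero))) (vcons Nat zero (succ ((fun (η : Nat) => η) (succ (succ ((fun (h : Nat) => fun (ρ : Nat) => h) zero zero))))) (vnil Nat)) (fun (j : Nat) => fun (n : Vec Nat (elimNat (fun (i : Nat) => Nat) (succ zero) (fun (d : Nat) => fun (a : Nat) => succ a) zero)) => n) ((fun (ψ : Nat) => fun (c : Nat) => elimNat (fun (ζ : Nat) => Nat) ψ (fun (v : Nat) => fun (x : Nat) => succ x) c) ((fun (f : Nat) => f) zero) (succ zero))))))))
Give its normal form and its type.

normal form:
  succ (succ (succ (succ (succ (succ (succ zero))))))
the term's type:
  Nat
observation: the leftmost-outermost redex is an elimVec iota-redex, and normalization takes 30 steps.


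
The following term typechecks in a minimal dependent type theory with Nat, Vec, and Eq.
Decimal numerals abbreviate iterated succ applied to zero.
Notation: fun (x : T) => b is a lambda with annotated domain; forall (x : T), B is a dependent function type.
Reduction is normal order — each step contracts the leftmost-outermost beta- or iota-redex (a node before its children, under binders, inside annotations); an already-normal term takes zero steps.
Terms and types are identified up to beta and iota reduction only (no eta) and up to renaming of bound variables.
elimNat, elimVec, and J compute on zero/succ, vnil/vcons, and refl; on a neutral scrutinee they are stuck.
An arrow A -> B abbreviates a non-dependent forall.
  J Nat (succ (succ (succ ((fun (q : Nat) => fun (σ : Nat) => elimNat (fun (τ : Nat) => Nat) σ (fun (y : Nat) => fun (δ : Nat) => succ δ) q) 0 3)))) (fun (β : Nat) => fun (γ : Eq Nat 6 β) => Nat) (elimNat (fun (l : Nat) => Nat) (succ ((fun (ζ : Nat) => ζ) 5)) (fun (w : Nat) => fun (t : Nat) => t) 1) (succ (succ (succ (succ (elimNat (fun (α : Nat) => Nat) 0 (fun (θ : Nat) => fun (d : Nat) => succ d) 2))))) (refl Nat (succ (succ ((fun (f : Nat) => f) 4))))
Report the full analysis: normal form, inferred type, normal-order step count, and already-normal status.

resulting normal form:
  6
type:
  Nat
normal-order step count: 6
term was already normal: no
first contracted redex: a J iota-redex
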